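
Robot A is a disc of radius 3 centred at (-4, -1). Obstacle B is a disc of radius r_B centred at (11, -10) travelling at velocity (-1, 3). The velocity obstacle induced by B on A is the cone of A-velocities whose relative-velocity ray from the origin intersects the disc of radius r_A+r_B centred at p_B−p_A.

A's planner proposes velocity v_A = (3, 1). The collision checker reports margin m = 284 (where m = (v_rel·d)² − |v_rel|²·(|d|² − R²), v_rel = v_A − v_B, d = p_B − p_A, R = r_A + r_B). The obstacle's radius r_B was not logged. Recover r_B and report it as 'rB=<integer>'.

m = 284
d = (15, -9);  v_rel = (4, -2),  |v_rel|² = 20
v_rel×d = (4)·(-9) − (-2)·(15) = -6
since m = R²·20 − (-6)²:  R² = (36 + 284) / 20 = 16
R = √16 = 4  ⇒  r_B = 4 − 3 = 1

rB=1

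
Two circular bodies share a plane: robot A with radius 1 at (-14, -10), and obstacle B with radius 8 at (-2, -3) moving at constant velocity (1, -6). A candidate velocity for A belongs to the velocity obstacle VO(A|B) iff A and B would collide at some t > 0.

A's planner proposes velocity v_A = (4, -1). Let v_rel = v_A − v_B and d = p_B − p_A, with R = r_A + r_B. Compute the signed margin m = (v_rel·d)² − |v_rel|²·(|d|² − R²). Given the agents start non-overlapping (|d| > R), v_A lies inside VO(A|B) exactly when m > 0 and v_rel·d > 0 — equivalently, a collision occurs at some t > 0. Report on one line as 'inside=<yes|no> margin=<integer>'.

d = (12, 7),  |d|² = 193;  R = 1+8 = 9,  c = 193−9² = 112
v_rel = (3, 5),  |v_rel|² = 34;  v_rel·d = (3)·(12) + (5)·(7) = 71
34·t² − 142·t + 112 = 0  ⇒  m = 71² − 34·112 = 1233
m = 1233 > 0,  v_rel·d = 71 > 0  ⇒  inside

inside=yes margin=1233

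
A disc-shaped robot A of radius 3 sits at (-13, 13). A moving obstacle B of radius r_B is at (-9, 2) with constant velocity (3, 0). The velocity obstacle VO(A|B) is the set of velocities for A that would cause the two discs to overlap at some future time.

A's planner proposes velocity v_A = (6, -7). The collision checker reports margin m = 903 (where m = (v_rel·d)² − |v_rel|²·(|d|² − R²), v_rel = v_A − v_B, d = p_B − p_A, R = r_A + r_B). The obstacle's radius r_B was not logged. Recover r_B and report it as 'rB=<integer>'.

m = 903
d = (4, -11);  v_rel = (3, -7),  |v_rel|² = 58
v_rel×d = (3)·(-11) − (-7)·(4) = -5
since m = R²·58 − (-5)²:  R² = (25 + 903) / 58 = 16
R = √16 = 4  ⇒  r_B = 4 − 3 = 1

rB=1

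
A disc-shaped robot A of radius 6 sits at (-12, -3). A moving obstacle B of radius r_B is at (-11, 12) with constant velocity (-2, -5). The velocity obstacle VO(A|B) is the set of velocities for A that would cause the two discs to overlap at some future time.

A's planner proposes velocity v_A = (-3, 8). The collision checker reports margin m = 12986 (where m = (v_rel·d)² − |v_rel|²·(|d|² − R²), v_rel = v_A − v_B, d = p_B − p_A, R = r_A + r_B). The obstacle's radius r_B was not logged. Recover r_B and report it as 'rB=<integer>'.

m = 12986
d = (1, 15);  v_rel = (-1, 13),  |v_rel|² = 170
v_rel×d = (-1)·(15) − (13)·(1) = -28
since m = R²·170 − (-28)²:  R² = (784 + 12986) / 170 = 81
R = √81 = 9  ⇒  r_B = 9 − 6 = 3

rB=3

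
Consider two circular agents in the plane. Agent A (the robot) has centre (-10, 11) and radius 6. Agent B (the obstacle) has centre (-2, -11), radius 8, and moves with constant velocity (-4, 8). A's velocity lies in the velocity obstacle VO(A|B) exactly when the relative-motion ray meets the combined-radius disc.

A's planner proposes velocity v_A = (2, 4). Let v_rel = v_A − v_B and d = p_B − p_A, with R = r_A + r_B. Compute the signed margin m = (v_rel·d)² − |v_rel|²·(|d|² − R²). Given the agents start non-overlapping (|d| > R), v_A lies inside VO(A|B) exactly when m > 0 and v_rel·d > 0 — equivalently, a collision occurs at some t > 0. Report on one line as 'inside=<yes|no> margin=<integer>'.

d = (8, -22),  |d|² = 548;  R = 6+8 = 14,  c = 548−14² = 352
v_rel = (6, -4),  |v_rel|² = 52;  v_rel·d = (6)·(8) + (-4)·(-22) = 136
52·t² − 272·t + 352 = 0  ⇒  m = 136² − 52·352 = 192
m = 192 > 0,  v_rel·d = 136 > 0  ⇒  inside

inside=yes margin=192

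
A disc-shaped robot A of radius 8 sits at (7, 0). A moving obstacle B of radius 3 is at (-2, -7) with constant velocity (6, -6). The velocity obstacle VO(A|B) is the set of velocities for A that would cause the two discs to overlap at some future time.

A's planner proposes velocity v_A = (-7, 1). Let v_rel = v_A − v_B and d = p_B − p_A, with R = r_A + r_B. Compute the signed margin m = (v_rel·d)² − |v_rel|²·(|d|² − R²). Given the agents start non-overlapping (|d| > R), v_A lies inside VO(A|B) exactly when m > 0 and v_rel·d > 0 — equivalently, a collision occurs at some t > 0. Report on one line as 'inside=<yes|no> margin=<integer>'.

d = (-9, -7),  |d|² = 130;  R = 8+3 = 11,  c = 130−11² = 9
v_rel = (-13, 7),  |v_rel|² = 218;  v_rel·d = (-13)·(-9) + (7)·(-7) = 68
218·t² − 136·t + 9 = 0  ⇒  m = 68² − 218·9 = 2662
m = 2662 > 0,  v_rel·d = 68 > 0  ⇒  inside

inside=yes margin=2662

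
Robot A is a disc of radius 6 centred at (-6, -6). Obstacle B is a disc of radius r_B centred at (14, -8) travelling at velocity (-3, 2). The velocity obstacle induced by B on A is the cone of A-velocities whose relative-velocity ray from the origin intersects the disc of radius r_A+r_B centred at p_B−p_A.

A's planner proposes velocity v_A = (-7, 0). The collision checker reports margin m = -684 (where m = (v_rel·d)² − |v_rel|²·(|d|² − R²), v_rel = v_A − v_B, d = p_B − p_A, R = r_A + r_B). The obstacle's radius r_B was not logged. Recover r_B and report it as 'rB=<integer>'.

m = -684
d = (20, -2);  v_rel = (-4, -2),  |v_rel|² = 20
v_rel×d = (-4)·(-2) − (-2)·(20) = 48
since m = R²·20 − 48²:  R² = (2304 + -684) / 20 = 81
R = √81 = 9  ⇒  r_B = 9 − 6 = 3

rB=3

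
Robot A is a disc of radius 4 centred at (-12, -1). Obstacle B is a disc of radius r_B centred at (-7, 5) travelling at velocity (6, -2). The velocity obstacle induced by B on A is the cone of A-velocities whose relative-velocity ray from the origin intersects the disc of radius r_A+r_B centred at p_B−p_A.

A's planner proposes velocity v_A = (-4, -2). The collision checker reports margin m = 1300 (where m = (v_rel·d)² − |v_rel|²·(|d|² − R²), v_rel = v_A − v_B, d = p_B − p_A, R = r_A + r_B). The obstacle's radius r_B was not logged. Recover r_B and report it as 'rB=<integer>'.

m = 1300
d = (5, 6);  v_rel = (-10, 0),  |v_rel|² = 100
v_rel×d = (-10)·(6) − (0)·(5) = -60
since m = R²·100 − (-60)²:  R² = (3600 + 1300) / 100 = 49
R = √49 = 7  ⇒  r_B = 7 − 4 = 3

rB=3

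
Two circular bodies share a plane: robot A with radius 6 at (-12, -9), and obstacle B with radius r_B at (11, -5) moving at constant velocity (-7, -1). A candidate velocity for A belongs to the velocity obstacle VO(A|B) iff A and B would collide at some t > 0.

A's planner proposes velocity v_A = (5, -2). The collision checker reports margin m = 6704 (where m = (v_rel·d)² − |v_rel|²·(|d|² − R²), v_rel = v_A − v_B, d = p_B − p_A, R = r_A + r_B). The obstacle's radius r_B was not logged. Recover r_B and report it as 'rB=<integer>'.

m = 6704
d = (23, 4);  v_rel = (12, -1),  |v_rel|² = 145
v_rel×d = (12)·(4) − (-1)·(23) = 71
since m = R²·145 − 71²:  R² = (5041 + 6704) / 145 = 81
R = √81 = 9  ⇒  r_B = 9 − 6 = 3

rB=3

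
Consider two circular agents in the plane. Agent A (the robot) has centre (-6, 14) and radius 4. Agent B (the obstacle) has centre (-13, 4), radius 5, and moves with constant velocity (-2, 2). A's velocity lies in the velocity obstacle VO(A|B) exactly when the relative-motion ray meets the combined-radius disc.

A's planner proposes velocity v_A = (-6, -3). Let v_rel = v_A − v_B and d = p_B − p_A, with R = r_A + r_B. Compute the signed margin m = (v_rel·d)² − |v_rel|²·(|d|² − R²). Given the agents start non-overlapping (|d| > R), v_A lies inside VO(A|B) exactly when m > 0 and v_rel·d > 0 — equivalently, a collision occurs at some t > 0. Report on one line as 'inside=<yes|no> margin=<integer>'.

d = (-7, -10),  |d|² = 149;  R = 4+5 = 9,  c = 149−9² = 68
v_rel = (-4, -5),  |v_rel|² = 41;  v_rel·d = (-4)·(-7) + (-5)·(-10) = 78
41·t² − 156·t + 68 = 0  ⇒  m = 78² − 41·68 = 3296
m = 3296 > 0,  v_rel·d = 78 > 0  ⇒  inside

inside=yes margin=3296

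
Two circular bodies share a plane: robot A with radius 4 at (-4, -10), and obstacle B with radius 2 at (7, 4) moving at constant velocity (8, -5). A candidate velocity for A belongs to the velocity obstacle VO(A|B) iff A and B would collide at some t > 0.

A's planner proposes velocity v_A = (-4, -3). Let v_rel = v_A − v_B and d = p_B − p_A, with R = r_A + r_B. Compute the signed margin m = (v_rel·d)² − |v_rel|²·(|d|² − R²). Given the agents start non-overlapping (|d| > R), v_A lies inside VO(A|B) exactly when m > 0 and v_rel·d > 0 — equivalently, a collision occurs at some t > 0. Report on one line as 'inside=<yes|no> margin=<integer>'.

d = (11, 14),  |d|² = 317;  R = 4+2 = 6,  c = 317−6² = 281
v_rel = (-12, 2),  |v_rel|² = 148;  v_rel·d = (-12)·(11) + (2)·(14) = -104
148·t² + 208·t + 281 = 0  ⇒  m = (-104)² − 148·281 = -30772
m = -30772 < 0,  v_rel·d = -104 < 0  ⇒  outside

inside=no margin=-30772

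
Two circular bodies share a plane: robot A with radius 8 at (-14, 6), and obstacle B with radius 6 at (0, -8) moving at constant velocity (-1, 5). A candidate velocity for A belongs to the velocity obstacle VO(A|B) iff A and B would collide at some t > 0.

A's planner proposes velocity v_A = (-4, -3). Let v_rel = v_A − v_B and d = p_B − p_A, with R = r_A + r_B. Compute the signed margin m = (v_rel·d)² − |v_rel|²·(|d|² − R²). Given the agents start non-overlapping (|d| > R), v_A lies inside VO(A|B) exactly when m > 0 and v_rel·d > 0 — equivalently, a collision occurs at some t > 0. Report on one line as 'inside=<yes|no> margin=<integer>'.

d = (14, -14),  |d|² = 392;  R = 8+6 = 14,  c = 392−14² = 196
v_rel = (-3, -8),  |v_rel|² = 73;  v_rel·d = (-3)·(14) + (-8)·(-14) = 70
73·t² − 140·t + 196 = 0  ⇒  m = 70² − 73·196 = -9408
m = -9408 < 0,  v_rel·d = 70 > 0  ⇒  outside

inside=no margin=-9408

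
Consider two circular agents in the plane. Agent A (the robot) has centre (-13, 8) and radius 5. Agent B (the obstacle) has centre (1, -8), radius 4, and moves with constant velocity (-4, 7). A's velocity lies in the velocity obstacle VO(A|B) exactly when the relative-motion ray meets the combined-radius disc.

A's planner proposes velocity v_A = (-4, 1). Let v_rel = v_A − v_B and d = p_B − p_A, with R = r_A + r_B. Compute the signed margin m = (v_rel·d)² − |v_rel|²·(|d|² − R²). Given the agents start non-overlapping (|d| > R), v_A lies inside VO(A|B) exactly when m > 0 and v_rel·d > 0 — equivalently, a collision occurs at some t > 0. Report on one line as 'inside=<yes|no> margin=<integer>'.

d = (14, -16),  |d|² = 452;  R = 5+4 = 9,  c = 452−9² = 371
v_rel = (0, -6),  |v_rel|² = 36;  v_rel·d = (0)·(14) + (-6)·(-16) = 96
36·t² − 192·t + 371 = 0  ⇒  m = 96² − 36·371 = -4140
m = -4140 < 0,  v_rel·d = 96 > 0  ⇒  outside

inside=no margin=-4140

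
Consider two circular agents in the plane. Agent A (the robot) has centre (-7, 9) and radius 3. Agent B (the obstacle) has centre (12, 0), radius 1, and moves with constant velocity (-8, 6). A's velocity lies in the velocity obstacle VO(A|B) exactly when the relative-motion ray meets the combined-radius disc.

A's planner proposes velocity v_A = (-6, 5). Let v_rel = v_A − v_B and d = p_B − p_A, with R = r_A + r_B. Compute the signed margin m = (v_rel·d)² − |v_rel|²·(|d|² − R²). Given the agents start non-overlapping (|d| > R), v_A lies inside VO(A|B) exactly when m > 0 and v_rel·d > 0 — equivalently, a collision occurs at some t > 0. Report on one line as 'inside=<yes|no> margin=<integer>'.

d = (19, -9),  |d|² = 442;  R = 3+1 = 4,  c = 442−4² = 426
v_rel = (2, -1),  |v_rel|² = 5;  v_rel·d = (2)·(19) + (-1)·(-9) = 47
5·t² − 94·t + 426 = 0  ⇒  m = 47² − 5·426 = 79
m = 79 > 0,  v_rel·d = 47 > 0  ⇒  inside

inside=yes margin=79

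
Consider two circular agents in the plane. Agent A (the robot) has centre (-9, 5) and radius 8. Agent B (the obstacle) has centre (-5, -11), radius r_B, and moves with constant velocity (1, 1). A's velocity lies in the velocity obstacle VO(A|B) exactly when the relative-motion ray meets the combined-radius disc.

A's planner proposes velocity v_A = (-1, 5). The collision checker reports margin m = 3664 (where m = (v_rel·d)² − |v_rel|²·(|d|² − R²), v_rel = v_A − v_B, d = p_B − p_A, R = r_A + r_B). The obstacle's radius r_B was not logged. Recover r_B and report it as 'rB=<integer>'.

m = 3664
d = (4, -16);  v_rel = (-2, 4),  |v_rel|² = 20
v_rel×d = (-2)·(-16) − (4)·(4) = 16
since m = R²·20 − 16²:  R² = (256 + 3664) / 20 = 196
R = √196 = 14  ⇒  r_B = 14 − 8 = 6

rB=6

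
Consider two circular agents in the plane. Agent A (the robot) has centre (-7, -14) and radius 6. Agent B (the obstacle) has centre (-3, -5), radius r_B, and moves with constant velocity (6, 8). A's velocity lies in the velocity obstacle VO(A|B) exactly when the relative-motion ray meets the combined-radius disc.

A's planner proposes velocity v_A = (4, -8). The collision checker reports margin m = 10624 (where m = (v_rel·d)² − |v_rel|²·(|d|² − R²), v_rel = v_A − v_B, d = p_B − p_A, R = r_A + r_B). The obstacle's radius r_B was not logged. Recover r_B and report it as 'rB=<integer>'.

m = 10624
d = (4, 9);  v_rel = (-2, -16),  |v_rel|² = 260
v_rel×d = (-2)·(9) − (-16)·(4) = 46
since m = R²·260 − 46²:  R² = (2116 + 10624) / 260 = 49
R = √49 = 7  ⇒  r_B = 7 − 6 = 1

rB=1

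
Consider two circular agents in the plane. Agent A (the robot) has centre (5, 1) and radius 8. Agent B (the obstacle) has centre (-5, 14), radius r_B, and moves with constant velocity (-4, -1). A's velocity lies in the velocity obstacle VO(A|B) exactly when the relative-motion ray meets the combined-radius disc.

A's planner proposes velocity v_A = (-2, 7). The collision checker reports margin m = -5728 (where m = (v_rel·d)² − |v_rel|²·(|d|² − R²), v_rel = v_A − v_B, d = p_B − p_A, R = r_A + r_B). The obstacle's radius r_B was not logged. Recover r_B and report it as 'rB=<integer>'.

m = -5728
d = (-10, 13);  v_rel = (2, 8),  |v_rel|² = 68
v_rel×d = (2)·(13) − (8)·(-10) = 106
since m = R²·68 − 106²:  R² = (11236 + -5728) / 68 = 81
R = √81 = 9  ⇒  r_B = 9 − 8 = 1

rB=1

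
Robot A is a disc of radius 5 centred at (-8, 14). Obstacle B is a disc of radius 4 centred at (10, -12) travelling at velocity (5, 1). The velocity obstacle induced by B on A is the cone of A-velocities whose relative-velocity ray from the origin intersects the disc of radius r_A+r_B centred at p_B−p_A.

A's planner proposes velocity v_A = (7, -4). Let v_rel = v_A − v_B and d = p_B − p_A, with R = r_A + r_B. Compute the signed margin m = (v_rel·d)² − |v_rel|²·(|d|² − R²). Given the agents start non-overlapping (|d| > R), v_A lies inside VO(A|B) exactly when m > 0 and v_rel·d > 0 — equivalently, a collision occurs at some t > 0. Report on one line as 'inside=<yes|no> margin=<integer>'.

d = (18, -26),  |d|² = 1000;  R = 5+4 = 9,  c = 1000−9² = 919
v_rel = (2, -5),  |v_rel|² = 29;  v_rel·d = (2)·(18) + (-5)·(-26) = 166
29·t² − 332·t + 919 = 0  ⇒  m = 166² − 29·919 = 905
m = 905 > 0,  v_rel·d = 166 > 0  ⇒  inside

inside=yes margin=905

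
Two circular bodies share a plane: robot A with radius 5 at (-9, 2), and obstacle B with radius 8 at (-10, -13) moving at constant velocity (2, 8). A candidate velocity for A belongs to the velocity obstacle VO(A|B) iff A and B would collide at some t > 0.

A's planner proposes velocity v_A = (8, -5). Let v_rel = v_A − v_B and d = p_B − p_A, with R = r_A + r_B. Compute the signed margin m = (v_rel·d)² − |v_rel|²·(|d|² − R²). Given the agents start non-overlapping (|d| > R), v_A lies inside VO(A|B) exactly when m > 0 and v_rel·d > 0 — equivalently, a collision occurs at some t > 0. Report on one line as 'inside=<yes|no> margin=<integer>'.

d = (-1, -15),  |d|² = 226;  R = 5+8 = 13,  c = 226−13² = 57
v_rel = (6, -13),  |v_rel|² = 205;  v_rel·d = (6)·(-1) + (-13)·(-15) = 189
205·t² − 378·t + 57 = 0  ⇒  m = 189² − 205·57 = 24036
m = 24036 > 0,  v_rel·d = 189 > 0  ⇒  inside

inside=yes margin=24036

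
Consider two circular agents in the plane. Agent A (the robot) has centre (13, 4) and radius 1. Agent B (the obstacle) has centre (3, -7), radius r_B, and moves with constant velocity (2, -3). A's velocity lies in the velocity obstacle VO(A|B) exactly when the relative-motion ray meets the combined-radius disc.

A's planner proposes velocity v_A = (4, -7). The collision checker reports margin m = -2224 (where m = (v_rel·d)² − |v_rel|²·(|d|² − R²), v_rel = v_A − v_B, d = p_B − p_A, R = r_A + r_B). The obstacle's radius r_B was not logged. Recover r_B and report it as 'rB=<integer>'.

m = -2224
d = (-10, -11);  v_rel = (2, -4),  |v_rel|² = 20
v_rel×d = (2)·(-11) − (-4)·(-10) = -62
since m = R²·20 − (-62)²:  R² = (3844 + -2224) / 20 = 81
R = √81 = 9  ⇒  r_B = 9 − 1 = 8

rB=8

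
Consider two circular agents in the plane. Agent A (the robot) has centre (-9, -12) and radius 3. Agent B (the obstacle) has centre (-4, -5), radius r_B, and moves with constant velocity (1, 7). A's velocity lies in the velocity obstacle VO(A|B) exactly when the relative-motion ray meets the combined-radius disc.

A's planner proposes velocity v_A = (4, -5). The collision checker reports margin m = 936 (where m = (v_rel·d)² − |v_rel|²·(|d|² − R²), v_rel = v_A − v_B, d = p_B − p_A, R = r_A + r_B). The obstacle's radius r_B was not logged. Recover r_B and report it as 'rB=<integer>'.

m = 936
d = (5, 7);  v_rel = (3, -12),  |v_rel|² = 153
v_rel×d = (3)·(7) − (-12)·(5) = 81
since m = R²·153 − 81²:  R² = (6561 + 936) / 153 = 49
R = √49 = 7  ⇒  r_B = 7 − 3 = 4

rB=4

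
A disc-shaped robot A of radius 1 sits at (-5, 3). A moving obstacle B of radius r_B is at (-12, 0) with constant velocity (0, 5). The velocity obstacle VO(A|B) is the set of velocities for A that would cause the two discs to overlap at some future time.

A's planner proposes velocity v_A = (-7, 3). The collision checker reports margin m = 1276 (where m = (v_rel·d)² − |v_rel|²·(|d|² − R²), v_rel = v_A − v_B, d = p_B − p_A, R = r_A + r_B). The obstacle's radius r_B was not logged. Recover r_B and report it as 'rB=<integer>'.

m = 1276
d = (-7, -3);  v_rel = (-7, -2),  |v_rel|² = 53
v_rel×d = (-7)·(-3) − (-2)·(-7) = 7
since m = R²·53 − 7²:  R² = (49 + 1276) / 53 = 25
R = √25 = 5  ⇒  r_B = 5 − 1 = 4

rB=4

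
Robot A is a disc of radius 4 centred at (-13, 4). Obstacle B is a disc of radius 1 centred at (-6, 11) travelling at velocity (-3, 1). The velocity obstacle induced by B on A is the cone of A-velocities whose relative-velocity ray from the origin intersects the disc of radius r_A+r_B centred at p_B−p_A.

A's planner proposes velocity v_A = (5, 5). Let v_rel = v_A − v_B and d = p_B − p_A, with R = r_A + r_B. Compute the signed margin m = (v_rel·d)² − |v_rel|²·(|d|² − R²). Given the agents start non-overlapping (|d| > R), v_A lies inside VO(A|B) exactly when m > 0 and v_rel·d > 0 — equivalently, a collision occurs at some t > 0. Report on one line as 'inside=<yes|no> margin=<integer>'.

d = (7, 7),  |d|² = 98;  R = 4+1 = 5,  c = 98−5² = 73
v_rel = (8, 4),  |v_rel|² = 80;  v_rel·d = (8)·(7) + (4)·(7) = 84
80·t² − 168·t + 73 = 0  ⇒  m = 84² − 80·73 = 1216
m = 1216 > 0,  v_rel·d = 84 > 0  ⇒  inside

inside=yes margin=1216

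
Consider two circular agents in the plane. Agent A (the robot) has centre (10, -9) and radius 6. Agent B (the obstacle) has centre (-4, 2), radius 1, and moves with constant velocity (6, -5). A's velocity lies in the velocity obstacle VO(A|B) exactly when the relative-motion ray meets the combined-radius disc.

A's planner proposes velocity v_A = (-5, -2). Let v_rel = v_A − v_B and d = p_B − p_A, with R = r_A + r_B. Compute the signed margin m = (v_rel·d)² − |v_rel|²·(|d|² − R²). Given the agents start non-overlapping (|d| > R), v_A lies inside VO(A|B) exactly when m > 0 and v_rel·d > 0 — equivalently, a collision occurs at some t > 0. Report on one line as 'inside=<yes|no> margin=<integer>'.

d = (-14, 11),  |d|² = 317;  R = 6+1 = 7,  c = 317−7² = 268
v_rel = (-11, 3),  |v_rel|² = 130;  v_rel·d = (-11)·(-14) + (3)·(11) = 187
130·t² − 374·t + 268 = 0  ⇒  m = 187² − 130·268 = 129
m = 129 > 0,  v_rel·d = 187 > 0  ⇒  inside

inside=yes margin=129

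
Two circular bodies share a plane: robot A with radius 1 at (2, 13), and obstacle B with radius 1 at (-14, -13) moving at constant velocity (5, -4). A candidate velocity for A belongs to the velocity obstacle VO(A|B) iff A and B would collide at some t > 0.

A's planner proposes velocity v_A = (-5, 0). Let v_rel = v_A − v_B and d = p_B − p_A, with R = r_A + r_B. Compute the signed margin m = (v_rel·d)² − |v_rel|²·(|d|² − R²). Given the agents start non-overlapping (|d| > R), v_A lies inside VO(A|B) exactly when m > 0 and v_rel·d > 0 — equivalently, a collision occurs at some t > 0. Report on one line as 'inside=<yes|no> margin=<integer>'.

d = (-16, -26),  |d|² = 932;  R = 1+1 = 2,  c = 932−2² = 928
v_rel = (-10, 4),  |v_rel|² = 116;  v_rel·d = (-10)·(-16) + (4)·(-26) = 56
116·t² − 112·t + 928 = 0  ⇒  m = 56² − 116·928 = -104512
m = -104512 < 0,  v_rel·d = 56 > 0  ⇒  outside

inside=no margin=-104512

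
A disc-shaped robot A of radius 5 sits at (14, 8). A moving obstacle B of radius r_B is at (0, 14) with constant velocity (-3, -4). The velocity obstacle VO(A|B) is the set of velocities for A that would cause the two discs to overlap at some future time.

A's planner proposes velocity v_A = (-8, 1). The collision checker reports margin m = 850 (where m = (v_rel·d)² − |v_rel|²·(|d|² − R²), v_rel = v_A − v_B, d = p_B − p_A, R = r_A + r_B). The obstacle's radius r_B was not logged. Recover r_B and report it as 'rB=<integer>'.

m = 850
d = (-14, 6);  v_rel = (-5, 5),  |v_rel|² = 50
v_rel×d = (-5)·(6) − (5)·(-14) = 40
since m = R²·50 − 40²:  R² = (1600 + 850) / 50 = 49
R = √49 = 7  ⇒  r_B = 7 − 5 = 2

rB=2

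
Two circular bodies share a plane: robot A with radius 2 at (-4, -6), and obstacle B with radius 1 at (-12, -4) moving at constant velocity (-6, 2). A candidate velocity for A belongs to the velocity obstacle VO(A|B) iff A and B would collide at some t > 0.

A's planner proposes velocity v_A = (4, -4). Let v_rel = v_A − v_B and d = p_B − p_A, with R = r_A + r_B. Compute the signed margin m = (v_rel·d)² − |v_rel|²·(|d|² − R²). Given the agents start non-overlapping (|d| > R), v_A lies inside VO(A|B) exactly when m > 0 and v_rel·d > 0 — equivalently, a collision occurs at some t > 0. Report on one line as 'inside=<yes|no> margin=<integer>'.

d = (-8, 2),  |d|² = 68;  R = 2+1 = 3,  c = 68−3² = 59
v_rel = (10, -6),  |v_rel|² = 136;  v_rel·d = (10)·(-8) + (-6)·(2) = -92
136·t² + 184·t + 59 = 0  ⇒  m = (-92)² − 136·59 = 440
m = 440 > 0,  v_rel·d = -92 < 0  ⇒  outside

inside=no margin=440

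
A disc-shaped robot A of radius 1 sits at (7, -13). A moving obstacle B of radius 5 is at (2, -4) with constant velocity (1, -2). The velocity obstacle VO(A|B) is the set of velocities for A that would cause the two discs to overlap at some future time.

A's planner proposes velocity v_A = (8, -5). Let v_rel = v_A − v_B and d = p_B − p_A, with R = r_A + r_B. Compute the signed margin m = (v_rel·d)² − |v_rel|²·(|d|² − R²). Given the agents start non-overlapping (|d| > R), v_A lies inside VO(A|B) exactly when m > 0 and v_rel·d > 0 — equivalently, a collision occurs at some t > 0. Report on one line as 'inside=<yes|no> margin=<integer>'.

d = (-5, 9),  |d|² = 106;  R = 1+5 = 6,  c = 106−6² = 70
v_rel = (7, -3),  |v_rel|² = 58;  v_rel·d = (7)·(-5) + (-3)·(9) = -62
58·t² + 124·t + 70 = 0  ⇒  m = (-62)² − 58·70 = -216
m = -216 < 0,  v_rel·d = -62 < 0  ⇒  outside

inside=no margin=-216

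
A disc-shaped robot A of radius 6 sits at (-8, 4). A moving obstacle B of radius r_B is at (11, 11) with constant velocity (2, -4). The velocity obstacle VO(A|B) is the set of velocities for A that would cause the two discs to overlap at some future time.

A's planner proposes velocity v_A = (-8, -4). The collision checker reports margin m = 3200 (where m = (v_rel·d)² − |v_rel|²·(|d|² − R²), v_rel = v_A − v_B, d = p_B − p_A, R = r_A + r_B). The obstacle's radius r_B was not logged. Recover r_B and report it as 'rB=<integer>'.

m = 3200
d = (19, 7);  v_rel = (-10, 0),  |v_rel|² = 100
v_rel×d = (-10)·(7) − (0)·(19) = -70
since m = R²·100 − (-70)²:  R² = (4900 + 3200) / 100 = 81
R = √81 = 9  ⇒  r_B = 9 − 6 = 3

rB=3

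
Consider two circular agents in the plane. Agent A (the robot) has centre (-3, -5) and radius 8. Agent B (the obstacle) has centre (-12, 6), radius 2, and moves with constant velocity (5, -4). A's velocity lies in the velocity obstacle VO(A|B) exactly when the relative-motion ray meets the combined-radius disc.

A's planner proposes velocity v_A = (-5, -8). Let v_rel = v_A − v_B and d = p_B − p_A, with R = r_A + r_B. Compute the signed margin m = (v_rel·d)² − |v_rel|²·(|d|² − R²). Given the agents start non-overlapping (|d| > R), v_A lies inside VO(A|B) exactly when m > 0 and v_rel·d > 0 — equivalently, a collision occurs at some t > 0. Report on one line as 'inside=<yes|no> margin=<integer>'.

d = (-9, 11),  |d|² = 202;  R = 8+2 = 10,  c = 202−10² = 102
v_rel = (-10, -4),  |v_rel|² = 116;  v_rel·d = (-10)·(-9) + (-4)·(11) = 46
116·t² − 92·t + 102 = 0  ⇒  m = 46² − 116·102 = -9716
m = -9716 < 0,  v_rel·d = 46 > 0  ⇒  outside

inside=no margin=-9716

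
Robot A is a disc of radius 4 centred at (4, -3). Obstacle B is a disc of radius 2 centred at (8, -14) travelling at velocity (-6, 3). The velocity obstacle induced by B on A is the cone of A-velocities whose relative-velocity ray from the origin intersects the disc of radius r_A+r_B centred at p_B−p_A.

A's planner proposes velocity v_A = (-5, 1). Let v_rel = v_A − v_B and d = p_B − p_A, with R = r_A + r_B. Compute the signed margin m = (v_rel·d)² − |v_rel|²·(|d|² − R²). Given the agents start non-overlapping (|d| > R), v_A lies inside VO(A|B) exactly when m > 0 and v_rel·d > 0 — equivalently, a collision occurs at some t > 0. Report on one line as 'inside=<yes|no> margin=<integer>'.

d = (4, -11),  |d|² = 137;  R = 4+2 = 6,  c = 137−6² = 101
v_rel = (1, -2),  |v_rel|² = 5;  v_rel·d = (1)·(4) + (-2)·(-11) = 26
5·t² − 52·t + 101 = 0  ⇒  m = 26² − 5·101 = 171
m = 171 > 0,  v_rel·d = 26 > 0  ⇒  inside

inside=yes margin=171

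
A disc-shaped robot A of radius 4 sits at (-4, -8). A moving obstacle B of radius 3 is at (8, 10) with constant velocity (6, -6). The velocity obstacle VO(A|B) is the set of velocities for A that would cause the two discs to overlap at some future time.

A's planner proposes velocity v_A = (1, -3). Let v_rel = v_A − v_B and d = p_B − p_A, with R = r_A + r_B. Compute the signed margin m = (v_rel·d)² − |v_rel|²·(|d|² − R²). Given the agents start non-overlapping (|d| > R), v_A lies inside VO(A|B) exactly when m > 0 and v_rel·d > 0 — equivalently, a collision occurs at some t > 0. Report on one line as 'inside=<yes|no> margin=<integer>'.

d = (12, 18),  |d|² = 468;  R = 4+3 = 7,  c = 468−7² = 419
v_rel = (-5, 3),  |v_rel|² = 34;  v_rel·d = (-5)·(12) + (3)·(18) = -6
34·t² + 12·t + 419 = 0  ⇒  m = (-6)² − 34·419 = -14210
m = -14210 < 0,  v_rel·d = -6 < 0  ⇒  outside

inside=no margin=-14210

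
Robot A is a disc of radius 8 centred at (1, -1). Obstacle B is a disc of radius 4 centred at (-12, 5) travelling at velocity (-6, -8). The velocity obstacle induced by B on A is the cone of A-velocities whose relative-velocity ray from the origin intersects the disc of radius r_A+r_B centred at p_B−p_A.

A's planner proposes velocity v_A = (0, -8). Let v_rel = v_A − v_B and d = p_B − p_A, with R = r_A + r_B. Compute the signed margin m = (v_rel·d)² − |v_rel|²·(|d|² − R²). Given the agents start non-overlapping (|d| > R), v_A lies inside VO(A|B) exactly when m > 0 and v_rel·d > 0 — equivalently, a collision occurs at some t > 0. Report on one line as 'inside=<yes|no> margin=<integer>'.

d = (-13, 6),  |d|² = 205;  R = 8+4 = 12,  c = 205−12² = 61
v_rel = (6, 0),  |v_rel|² = 36;  v_rel·d = (6)·(-13) + (0)·(6) = -78
36·t² + 156·t + 61 = 0  ⇒  m = (-78)² − 36·61 = 3888
m = 3888 > 0,  v_rel·d = -78 < 0  ⇒  outside

inside=no margin=3888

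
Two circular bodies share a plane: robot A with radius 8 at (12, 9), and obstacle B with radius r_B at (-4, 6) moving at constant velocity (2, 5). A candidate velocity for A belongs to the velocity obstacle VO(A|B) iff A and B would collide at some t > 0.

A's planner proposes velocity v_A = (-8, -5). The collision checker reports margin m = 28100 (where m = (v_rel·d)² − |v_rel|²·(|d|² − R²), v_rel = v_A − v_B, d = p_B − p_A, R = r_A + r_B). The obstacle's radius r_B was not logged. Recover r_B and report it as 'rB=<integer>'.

m = 28100
d = (-16, -3);  v_rel = (-10, -10),  |v_rel|² = 200
v_rel×d = (-10)·(-3) − (-10)·(-16) = -130
since m = R²·200 − (-130)²:  R² = (16900 + 28100) / 200 = 225
R = √225 = 15  ⇒  r_B = 15 − 8 = 7

rB=7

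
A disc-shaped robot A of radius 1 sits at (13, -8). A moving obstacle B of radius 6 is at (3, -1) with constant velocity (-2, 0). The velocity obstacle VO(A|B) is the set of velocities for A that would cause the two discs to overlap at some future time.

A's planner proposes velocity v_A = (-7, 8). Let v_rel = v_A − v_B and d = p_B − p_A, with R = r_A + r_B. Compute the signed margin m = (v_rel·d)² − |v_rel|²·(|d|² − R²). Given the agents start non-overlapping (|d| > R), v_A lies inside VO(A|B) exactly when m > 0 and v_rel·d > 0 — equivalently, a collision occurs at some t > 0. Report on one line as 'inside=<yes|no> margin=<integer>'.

d = (-10, 7),  |d|² = 149;  R = 1+6 = 7,  c = 149−7² = 100
v_rel = (-5, 8),  |v_rel|² = 89;  v_rel·d = (-5)·(-10) + (8)·(7) = 106
89·t² − 212·t + 100 = 0  ⇒  m = 106² − 89·100 = 2336
m = 2336 > 0,  v_rel·d = 106 > 0  ⇒  inside

inside=yes margin=2336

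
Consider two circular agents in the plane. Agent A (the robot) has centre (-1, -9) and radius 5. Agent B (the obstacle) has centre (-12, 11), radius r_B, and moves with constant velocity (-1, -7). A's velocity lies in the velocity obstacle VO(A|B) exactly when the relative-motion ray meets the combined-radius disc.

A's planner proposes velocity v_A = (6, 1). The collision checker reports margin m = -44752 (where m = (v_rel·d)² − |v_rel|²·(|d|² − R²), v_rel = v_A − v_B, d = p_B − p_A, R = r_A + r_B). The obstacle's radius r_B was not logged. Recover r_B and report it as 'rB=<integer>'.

m = -44752
d = (-11, 20);  v_rel = (7, 8),  |v_rel|² = 113
v_rel×d = (7)·(20) − (8)·(-11) = 228
since m = R²·113 − 228²:  R² = (51984 + -44752) / 113 = 64
R = √64 = 8  ⇒  r_B = 8 − 5 = 3

rB=3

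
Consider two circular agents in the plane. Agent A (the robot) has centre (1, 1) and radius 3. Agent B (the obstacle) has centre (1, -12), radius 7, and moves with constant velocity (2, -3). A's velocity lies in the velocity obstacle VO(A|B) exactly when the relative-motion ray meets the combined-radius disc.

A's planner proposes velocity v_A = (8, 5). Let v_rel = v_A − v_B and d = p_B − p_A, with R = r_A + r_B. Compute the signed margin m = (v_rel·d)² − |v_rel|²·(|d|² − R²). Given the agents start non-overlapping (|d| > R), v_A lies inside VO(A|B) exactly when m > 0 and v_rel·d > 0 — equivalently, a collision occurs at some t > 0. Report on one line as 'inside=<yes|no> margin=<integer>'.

d = (0, -13),  |d|² = 169;  R = 3+7 = 10,  c = 169−10² = 69
v_rel = (6, 8),  |v_rel|² = 100;  v_rel·d = (6)·(0) + (8)·(-13) = -104
100·t² + 208·t + 69 = 0  ⇒  m = (-104)² − 100·69 = 3916
m = 3916 > 0,  v_rel·d = -104 < 0  ⇒  outside

inside=no margin=3916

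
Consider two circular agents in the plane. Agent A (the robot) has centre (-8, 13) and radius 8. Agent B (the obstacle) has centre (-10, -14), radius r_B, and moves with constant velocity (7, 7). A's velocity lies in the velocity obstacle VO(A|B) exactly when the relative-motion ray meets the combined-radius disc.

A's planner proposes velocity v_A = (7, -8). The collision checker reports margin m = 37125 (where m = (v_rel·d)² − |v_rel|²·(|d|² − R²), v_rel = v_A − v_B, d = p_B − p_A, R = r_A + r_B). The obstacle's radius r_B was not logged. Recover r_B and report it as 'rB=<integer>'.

m = 37125
d = (-2, -27);  v_rel = (0, -15),  |v_rel|² = 225
v_rel×d = (0)·(-27) − (-15)·(-2) = -30
since m = R²·225 − (-30)²:  R² = (900 + 37125) / 225 = 169
R = √169 = 13  ⇒  r_B = 13 − 8 = 5

rB=5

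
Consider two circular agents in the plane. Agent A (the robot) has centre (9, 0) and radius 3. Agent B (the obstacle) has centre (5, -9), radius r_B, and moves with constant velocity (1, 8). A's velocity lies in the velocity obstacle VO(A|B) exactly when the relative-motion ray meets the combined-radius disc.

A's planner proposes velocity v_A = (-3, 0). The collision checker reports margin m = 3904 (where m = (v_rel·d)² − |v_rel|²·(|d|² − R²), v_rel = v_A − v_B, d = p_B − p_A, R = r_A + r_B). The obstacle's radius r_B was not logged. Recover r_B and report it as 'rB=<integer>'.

m = 3904
d = (-4, -9);  v_rel = (-4, -8),  |v_rel|² = 80
v_rel×d = (-4)·(-9) − (-8)·(-4) = 4
since m = R²·80 − 4²:  R² = (16 + 3904) / 80 = 49
R = √49 = 7  ⇒  r_B = 7 − 3 = 4

rB=4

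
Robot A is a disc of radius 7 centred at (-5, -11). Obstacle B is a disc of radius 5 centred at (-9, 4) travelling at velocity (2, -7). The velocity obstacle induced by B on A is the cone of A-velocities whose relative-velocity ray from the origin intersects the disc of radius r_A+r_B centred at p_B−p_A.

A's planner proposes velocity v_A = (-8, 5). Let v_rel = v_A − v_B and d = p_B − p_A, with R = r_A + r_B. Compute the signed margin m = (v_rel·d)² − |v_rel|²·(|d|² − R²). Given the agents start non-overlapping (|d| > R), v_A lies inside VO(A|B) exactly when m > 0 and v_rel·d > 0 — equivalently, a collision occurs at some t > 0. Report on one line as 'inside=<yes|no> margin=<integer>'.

d = (-4, 15),  |d|² = 241;  R = 7+5 = 12,  c = 241−12² = 97
v_rel = (-10, 12),  |v_rel|² = 244;  v_rel·d = (-10)·(-4) + (12)·(15) = 220
244·t² − 440·t + 97 = 0  ⇒  m = 220² − 244·97 = 24732
m = 24732 > 0,  v_rel·d = 220 > 0  ⇒  inside

inside=yes margin=24732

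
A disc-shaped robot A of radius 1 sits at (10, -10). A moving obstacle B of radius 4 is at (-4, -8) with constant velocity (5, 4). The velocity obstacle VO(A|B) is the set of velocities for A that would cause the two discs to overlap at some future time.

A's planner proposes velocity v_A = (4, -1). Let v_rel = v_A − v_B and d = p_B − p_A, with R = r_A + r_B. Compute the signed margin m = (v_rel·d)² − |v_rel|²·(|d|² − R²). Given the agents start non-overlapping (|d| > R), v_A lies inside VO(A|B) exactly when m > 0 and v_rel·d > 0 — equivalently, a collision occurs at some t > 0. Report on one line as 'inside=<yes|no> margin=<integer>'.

d = (-14, 2),  |d|² = 200;  R = 1+4 = 5,  c = 200−5² = 175
v_rel = (-1, -5),  |v_rel|² = 26;  v_rel·d = (-1)·(-14) + (-5)·(2) = 4
26·t² − 8·t + 175 = 0  ⇒  m = 4² − 26·175 = -4534
m = -4534 < 0,  v_rel·d = 4 > 0  ⇒  outside

inside=no margin=-4534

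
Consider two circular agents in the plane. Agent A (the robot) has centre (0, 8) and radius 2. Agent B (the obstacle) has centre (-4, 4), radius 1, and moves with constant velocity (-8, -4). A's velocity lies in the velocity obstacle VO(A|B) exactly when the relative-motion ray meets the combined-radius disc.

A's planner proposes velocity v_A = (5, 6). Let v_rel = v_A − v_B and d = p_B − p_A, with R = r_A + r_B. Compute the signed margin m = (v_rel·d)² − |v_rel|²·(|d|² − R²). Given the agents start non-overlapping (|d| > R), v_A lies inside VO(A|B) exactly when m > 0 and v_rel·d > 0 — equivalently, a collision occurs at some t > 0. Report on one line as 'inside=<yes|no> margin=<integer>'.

d = (-4, -4),  |d|² = 32;  R = 2+1 = 3,  c = 32−3² = 23
v_rel = (13, 10),  |v_rel|² = 269;  v_rel·d = (13)·(-4) + (10)·(-4) = -92
269·t² + 184·t + 23 = 0  ⇒  m = (-92)² − 269·23 = 2277
m = 2277 > 0,  v_rel·d = -92 < 0  ⇒  outside

inside=no margin=2277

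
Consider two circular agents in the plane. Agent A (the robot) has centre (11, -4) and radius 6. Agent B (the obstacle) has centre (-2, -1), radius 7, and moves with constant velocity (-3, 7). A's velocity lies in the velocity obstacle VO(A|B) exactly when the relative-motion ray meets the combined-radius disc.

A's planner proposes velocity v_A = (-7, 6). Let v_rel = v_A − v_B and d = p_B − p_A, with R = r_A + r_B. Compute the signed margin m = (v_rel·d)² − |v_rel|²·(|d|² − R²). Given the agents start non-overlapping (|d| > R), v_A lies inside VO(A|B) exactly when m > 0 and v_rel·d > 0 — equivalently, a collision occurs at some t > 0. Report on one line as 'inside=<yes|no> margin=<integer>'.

d = (-13, 3),  |d|² = 178;  R = 6+7 = 13,  c = 178−13² = 9
v_rel = (-4, -1),  |v_rel|² = 17;  v_rel·d = (-4)·(-13) + (-1)·(3) = 49
17·t² − 98·t + 9 = 0  ⇒  m = 49² − 17·9 = 2248
m = 2248 > 0,  v_rel·d = 49 > 0  ⇒  inside

inside=yes margin=2248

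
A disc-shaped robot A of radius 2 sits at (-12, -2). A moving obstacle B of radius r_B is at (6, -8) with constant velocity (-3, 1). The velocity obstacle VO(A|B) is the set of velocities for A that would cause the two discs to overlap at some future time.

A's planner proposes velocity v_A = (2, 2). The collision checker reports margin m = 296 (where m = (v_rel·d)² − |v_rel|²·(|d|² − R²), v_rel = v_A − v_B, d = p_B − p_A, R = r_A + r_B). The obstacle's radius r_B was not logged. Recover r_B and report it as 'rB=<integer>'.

m = 296
d = (18, -6);  v_rel = (5, 1),  |v_rel|² = 26
v_rel×d = (5)·(-6) − (1)·(18) = -48
since m = R²·26 − (-48)²:  R² = (2304 + 296) / 26 = 100
R = √100 = 10  ⇒  r_B = 10 − 2 = 8

rB=8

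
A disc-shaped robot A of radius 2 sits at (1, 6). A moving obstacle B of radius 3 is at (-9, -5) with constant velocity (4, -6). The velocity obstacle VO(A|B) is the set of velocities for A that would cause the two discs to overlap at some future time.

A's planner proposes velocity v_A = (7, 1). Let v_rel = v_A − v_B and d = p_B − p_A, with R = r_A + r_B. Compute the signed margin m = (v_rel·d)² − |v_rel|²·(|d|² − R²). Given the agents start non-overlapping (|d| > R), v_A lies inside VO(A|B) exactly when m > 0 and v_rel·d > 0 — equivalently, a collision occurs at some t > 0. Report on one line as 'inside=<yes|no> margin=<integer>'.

d = (-10, -11),  |d|² = 221;  R = 2+3 = 5,  c = 221−5² = 196
v_rel = (3, 7),  |v_rel|² = 58;  v_rel·d = (3)·(-10) + (7)·(-11) = -107
58·t² + 214·t + 196 = 0  ⇒  m = (-107)² − 58·196 = 81
m = 81 > 0,  v_rel·d = -107 < 0  ⇒  outside

inside=no margin=81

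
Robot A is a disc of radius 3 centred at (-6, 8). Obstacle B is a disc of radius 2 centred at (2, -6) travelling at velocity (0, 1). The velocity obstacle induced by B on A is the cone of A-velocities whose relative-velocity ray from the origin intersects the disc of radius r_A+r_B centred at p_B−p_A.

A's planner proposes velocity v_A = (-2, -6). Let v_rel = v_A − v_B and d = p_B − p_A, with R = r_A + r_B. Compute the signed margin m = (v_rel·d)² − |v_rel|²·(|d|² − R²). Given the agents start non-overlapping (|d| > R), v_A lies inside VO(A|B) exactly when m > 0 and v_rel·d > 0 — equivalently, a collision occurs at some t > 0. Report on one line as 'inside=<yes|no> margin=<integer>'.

d = (8, -14),  |d|² = 260;  R = 3+2 = 5,  c = 260−5² = 235
v_rel = (-2, -7),  |v_rel|² = 53;  v_rel·d = (-2)·(8) + (-7)·(-14) = 82
53·t² − 164·t + 235 = 0  ⇒  m = 82² − 53·235 = -5731
m = -5731 < 0,  v_rel·d = 82 > 0  ⇒  outside

inside=no margin=-5731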